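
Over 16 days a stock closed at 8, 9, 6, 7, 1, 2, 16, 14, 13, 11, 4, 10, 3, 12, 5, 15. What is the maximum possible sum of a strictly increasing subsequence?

55

Let S[i] be the best sum of a strictly increasing subsequence ending at i:
i:      1  2  3  4  5  6  7  8  9 10 11 12 13 14 15 16
a[i]:   8  9  6  7  1  2 16 14 13 11  4 10  3 12  5 15
S:      8 17  6 13  1  3 33 31 30 28  7 27  6 40 12 55
Maximum is 55 (e.g. 8 + 9 + 11 + 12 + 15).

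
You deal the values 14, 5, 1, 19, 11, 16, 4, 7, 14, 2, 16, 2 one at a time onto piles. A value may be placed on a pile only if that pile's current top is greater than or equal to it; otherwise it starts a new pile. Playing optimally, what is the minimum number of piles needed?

Place each on the leftmost legal pile:
14 → new pile 1 (tops now [14])
5 → pile 1 (tops now [5])
1 → pile 1 (tops now [1])
19 → new pile 2 (tops now [1, 19])
11 → pile 2 (tops now [1, 11])
16 → new pile 3 (tops now [1, 11, 16])
4 → pile 2 (tops now [1, 4, 16])
7 → pile 3 (tops now [1, 4, 7])
14 → new pile 4 (tops now [1, 4, 7, 14])
2 → pile 2 (tops now [1, 2, 7, 14])
16 → new pile 5 (tops now [1, 2, 7, 14, 16])
2 → pile 2 (tops now [1, 2, 7, 14, 16])
Five piles.

5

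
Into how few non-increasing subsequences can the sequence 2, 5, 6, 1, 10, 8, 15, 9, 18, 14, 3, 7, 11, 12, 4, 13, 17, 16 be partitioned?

9

The minimum number of non-increasing subsequences covering a sequence equals the length of its longest strictly increasing subsequence.
LIS length is 9 (e.g. 2, 5, 6, 8, 9, 11, 12, 13, 17), so 9 piles are needed.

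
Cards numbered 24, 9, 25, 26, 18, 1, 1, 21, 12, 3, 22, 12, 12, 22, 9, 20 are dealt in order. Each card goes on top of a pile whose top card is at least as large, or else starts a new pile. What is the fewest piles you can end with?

4

The minimum number of non-increasing subsequences covering a sequence equals the length of its longest strictly increasing subsequence.
LIS length is 4 (e.g. 9, 18, 21, 22), so 4 piles are needed.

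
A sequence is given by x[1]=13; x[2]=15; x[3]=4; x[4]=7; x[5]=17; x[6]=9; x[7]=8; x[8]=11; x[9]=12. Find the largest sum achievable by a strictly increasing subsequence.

45

Let S[i] be the best sum of a strictly increasing subsequence ending at i:
i:      1  2  3  4  5  6  7  8  9
x[i]:  13 15  4  7 17  9  8 11 12
S:     13 28  4 11 45 20 19 31 43
Maximum is 45 (e.g. 13 + 15 + 17).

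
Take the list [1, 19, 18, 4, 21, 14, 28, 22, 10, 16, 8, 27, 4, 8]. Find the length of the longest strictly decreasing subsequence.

Negate each value so 'decreasing' becomes 'increasing', then run patience tails on the negated sequence:
-1 → extends → [-1]
-19 → replaces -1 → [-19]
-18 → extends → [-19, -18]
-4 → extends → [-19, -18, -4]
-21 → replaces -19 → [-21, -18, -4]
-14 → replaces -4 → [-21, -18, -14]
-28 → replaces -21 → [-28, -18, -14]
-22 → replaces -18 → [-28, -22, -14]
-10 → extends → [-28, -22, -14, -10]
-16 → replaces -14 → [-28, -22, -16, -10]
-8 → extends → [-28, -22, -16, -10, -8]
-27 → replaces -22 → [-28, -27, -16, -10, -8]
-4 → extends → [-28, -27, -16, -10, -8, -4]
-8 → already a tail → [-28, -27, -16, -10, -8, -4]
Six tails, so the longest strictly decreasing subsequence of the original has length 6.

6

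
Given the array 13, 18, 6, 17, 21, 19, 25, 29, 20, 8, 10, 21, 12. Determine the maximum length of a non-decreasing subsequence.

5

Track the smallest tail for each achievable length (allowing ties):
13 → extends → [13]
18 → extends → [13, 18]
6 → replaces 13 → [6, 18]
17 → replaces 18 → [6, 17]
21 → extends → [6, 17, 21]
19 → replaces 21 → [6, 17, 19]
25 → extends → [6, 17, 19, 25]
29 → extends → [6, 17, 19, 25, 29]
20 → replaces 25 → [6, 17, 19, 20, 29]
8 → replaces 17 → [6, 8, 19, 20, 29]
10 → replaces 19 → [6, 8, 10, 20, 29]
21 → replaces 29 → [6, 8, 10, 20, 21]
12 → replaces 20 → [6, 8, 10, 12, 21]
Five tails, so the longest non-decreasing subsequence has length 5 (e.g. 13, 18, 21, 25, 29).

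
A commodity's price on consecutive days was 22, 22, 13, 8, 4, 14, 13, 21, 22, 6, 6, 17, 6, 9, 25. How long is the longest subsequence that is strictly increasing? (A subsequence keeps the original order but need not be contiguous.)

Let dp[i] be the length of the longest such subsequence ending at index i:
i:      1  2  3  4  5  6  7  8  9 10 11 12 13 14 15
a[i]:  22 22 13  8  4 14 13 21 22  6  6 17  6  9 25
dp:     1  1  1  1  1  2  2  3  4  2  2  3  2  3  5
Maximum dp value is 5.

5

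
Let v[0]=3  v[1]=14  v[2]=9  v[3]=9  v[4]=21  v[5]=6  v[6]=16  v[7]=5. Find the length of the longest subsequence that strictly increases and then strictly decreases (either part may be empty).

5

inc[i] = longest strictly increasing subsequence ending at i; dec[i] = longest strictly decreasing subsequence starting at i:
i:      0  1  2  3  4  5  6  7
v[i]:   3 14  9  9 21  6 16  5
inc:    1  2  2  2  3  2  3  2
dec:    1  4  3  3  3  2  2  1
Best peak at i=1 (value 14): inc=2, dec=4, length 2+4−1 = 5.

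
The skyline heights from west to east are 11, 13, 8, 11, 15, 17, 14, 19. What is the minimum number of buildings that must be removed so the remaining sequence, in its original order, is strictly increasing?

3

Fewest deletions = n − (longest strictly increasing subsequence).
Patience tails:
11 → extends → [11]
13 → extends → [11, 13]
8 → replaces 11 → [8, 13]
11 → replaces 13 → [8, 11]
15 → extends → [8, 11, 15]
17 → extends → [8, 11, 15, 17]
14 → replaces 15 → [8, 11, 14, 17]
19 → extends → [8, 11, 14, 17, 19]
Longest strictly increasing subsequence has length 5, so deletions = 8 − 5 = 3.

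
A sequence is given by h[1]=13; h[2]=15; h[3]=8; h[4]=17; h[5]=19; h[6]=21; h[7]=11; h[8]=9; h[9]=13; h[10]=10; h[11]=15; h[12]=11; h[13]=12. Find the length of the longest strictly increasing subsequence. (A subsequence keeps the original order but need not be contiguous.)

Track the smallest tail for each achievable length (strict):
13 → extends → [13]
15 → extends → [13, 15]
8 → replaces 13 → [8, 15]
17 → extends → [8, 15, 17]
19 → extends → [8, 15, 17, 19]
21 → extends → [8, 15, 17, 19, 21]
11 → replaces 15 → [8, 11, 17, 19, 21]
9 → replaces 11 → [8, 9, 17, 19, 21]
13 → replaces 17 → [8, 9, 13, 19, 21]
10 → replaces 13 → [8, 9, 10, 19, 21]
15 → replaces 19 → [8, 9, 10, 15, 21]
11 → replaces 15 → [8, 9, 10, 11, 21]
12 → replaces 21 → [8, 9, 10, 11, 12]
Five tails, so the longest strictly increasing subsequence has length 5 (e.g. 13, 15, 17, 19, 21).

5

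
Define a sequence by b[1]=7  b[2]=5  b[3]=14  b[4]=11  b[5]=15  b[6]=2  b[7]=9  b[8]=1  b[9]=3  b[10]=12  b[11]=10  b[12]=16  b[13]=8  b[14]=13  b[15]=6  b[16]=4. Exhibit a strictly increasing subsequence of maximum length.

Patience tails give the LIS length; then backtrack through the dp parents:
7 → extends → [7]
5 → replaces 7 → [5]
14 → extends → [5, 14]
11 → replaces 14 → [5, 11]
15 → extends → [5, 11, 15]
2 → replaces 5 → [2, 11, 15]
9 → replaces 11 → [2, 9, 15]
1 → replaces 2 → [1, 9, 15]
3 → replaces 9 → [1, 3, 15]
12 → replaces 15 → [1, 3, 12]
10 → replaces 12 → [1, 3, 10]
16 → extends → [1, 3, 10, 16]
8 → replaces 10 → [1, 3, 8, 16]
13 → replaces 16 → [1, 3, 8, 13]
6 → replaces 8 → [1, 3, 6, 13]
4 → replaces 6 → [1, 3, 4, 13]
Length 4; one witness is 7, 14, 15, 16.

7, 14, 15, 16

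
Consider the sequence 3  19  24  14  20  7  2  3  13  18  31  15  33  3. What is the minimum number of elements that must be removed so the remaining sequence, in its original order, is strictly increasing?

8

Fewest deletions = n − (longest strictly increasing subsequence).
Patience tails:
3 → extends → [3]
19 → extends → [3, 19]
24 → extends → [3, 19, 24]
14 → replaces 19 → [3, 14, 24]
20 → replaces 24 → [3, 14, 20]
7 → replaces 14 → [3, 7, 20]
2 → replaces 3 → [2, 7, 20]
3 → replaces 7 → [2, 3, 20]
13 → replaces 20 → [2, 3, 13]
18 → extends → [2, 3, 13, 18]
31 → extends → [2, 3, 13, 18, 31]
15 → replaces 18 → [2, 3, 13, 15, 31]
33 → extends → [2, 3, 13, 15, 31, 33]
3 → already a tail → [2, 3, 13, 15, 31, 33]
Longest strictly increasing subsequence has length 6, so deletions = 14 − 6 = 8.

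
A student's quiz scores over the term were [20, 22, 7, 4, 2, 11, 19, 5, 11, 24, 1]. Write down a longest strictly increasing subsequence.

7, 11, 19, 24

Patience tails give the LIS length; then backtrack through the dp parents:
20 → extends → [20]
22 → extends → [20, 22]
7 → replaces 20 → [7, 22]
4 → replaces 7 → [4, 22]
2 → replaces 4 → [2, 22]
11 → replaces 22 → [2, 11]
19 → extends → [2, 11, 19]
5 → replaces 11 → [2, 5, 19]
11 → replaces 19 → [2, 5, 11]
24 → extends → [2, 5, 11, 24]
1 → replaces 2 → [1, 5, 11, 24]
Length 4; one witness is 7, 11, 19, 24.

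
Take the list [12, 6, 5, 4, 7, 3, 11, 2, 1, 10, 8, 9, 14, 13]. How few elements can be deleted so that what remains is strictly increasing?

9

Fewest deletions = n − (longest strictly increasing subsequence).
Patience tails:
12 → extends → [12]
6 → replaces 12 → [6]
5 → replaces 6 → [5]
4 → replaces 5 → [4]
7 → extends → [4, 7]
3 → replaces 4 → [3, 7]
11 → extends → [3, 7, 11]
2 → replaces 3 → [2, 7, 11]
1 → replaces 2 → [1, 7, 11]
10 → replaces 11 → [1, 7, 10]
8 → replaces 10 → [1, 7, 8]
9 → extends → [1, 7, 8, 9]
14 → extends → [1, 7, 8, 9, 14]
13 → replaces 14 → [1, 7, 8, 9, 13]
Longest strictly increasing subsequence has length 5, so deletions = 14 − 5 = 9.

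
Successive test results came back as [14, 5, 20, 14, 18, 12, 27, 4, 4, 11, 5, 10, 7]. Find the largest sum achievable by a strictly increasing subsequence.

64

Let S[i] be the best sum of a strictly increasing subsequence ending at i:
i:      1  2  3  4  5  6  7  8  9 10 11 12 13
a[i]:  14  5 20 14 18 12 27  4  4 11  5 10  7
S:     14  5 34 19 37 17 64  4  4 16  9 19 16
Maximum is 64 (e.g. 5 + 14 + 18 + 27).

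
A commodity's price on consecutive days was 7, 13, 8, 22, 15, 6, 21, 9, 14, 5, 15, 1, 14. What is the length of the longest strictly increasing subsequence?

Track the smallest tail for each achievable length (strict):
7 → extends → [7]
13 → extends → [7, 13]
8 → replaces 13 → [7, 8]
22 → extends → [7, 8, 22]
15 → replaces 22 → [7, 8, 15]
6 → replaces 7 → [6, 8, 15]
21 → extends → [6, 8, 15, 21]
9 → replaces 15 → [6, 8, 9, 21]
14 → replaces 21 → [6, 8, 9, 14]
5 → replaces 6 → [5, 8, 9, 14]
15 → extends → [5, 8, 9, 14, 15]
1 → replaces 5 → [1, 8, 9, 14, 15]
14 → already a tail → [1, 8, 9, 14, 15]
Five tails, so the longest strictly increasing subsequence has length 5 (e.g. 7, 8, 9, 14, 15).

5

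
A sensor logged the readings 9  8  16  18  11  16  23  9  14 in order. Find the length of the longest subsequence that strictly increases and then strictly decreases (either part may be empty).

5

inc[i] = longest strictly increasing subsequence ending at i; dec[i] = longest strictly decreasing subsequence starting at i:
i:      1  2  3  4  5  6  7  8  9
a[i]:   9  8 16 18 11 16 23  9 14
inc:    1  1  2  3  2  3  4  2  3
dec:    2  1  3  3  2  2  2  1  1
Best peak at i=4 (value 18): inc=3, dec=3, length 3+3−1 = 5.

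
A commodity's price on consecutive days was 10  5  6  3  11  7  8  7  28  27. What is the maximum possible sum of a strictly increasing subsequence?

Let S[i] be the best sum of a strictly increasing subsequence ending at i:
i:      1  2  3  4  5  6  7  8  9 10
a[i]:  10  5  6  3 11  7  8  7 28 27
S:     10  5 11  3 22 18 26 18 54 53
Maximum is 54 (e.g. 5 + 6 + 7 + 8 + 28).

54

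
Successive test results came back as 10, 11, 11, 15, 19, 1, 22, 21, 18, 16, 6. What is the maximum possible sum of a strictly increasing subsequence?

77

Let S[i] be the best sum of a strictly increasing subsequence ending at i:
i:      1  2  3  4  5  6  7  8  9 10 11
a[i]:  10 11 11 15 19  1 22 21 18 16  6
S:     10 21 21 36 55  1 77 76 54 52  7
Maximum is 77 (e.g. 10 + 11 + 15 + 19 + 22).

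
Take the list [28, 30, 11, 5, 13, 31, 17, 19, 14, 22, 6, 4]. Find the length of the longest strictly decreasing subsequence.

Negate each value so 'decreasing' becomes 'increasing', then run patience tails on the negated sequence:
-28 → extends → [-28]
-30 → replaces -28 → [-30]
-11 → extends → [-30, -11]
-5 → extends → [-30, -11, -5]
-13 → replaces -11 → [-30, -13, -5]
-31 → replaces -30 → [-31, -13, -5]
-17 → replaces -13 → [-31, -17, -5]
-19 → replaces -17 → [-31, -19, -5]
-14 → replaces -5 → [-31, -19, -14]
-22 → replaces -19 → [-31, -22, -14]
-6 → extends → [-31, -22, -14, -6]
-4 → extends → [-31, -22, -14, -6, -4]
Five tails, so the longest strictly decreasing subsequence of the original has length 5.

5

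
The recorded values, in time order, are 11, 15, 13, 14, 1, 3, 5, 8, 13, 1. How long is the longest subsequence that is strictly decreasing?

Negate each value so 'decreasing' becomes 'increasing', then run patience tails on the negated sequence:
-11 → extends → [-11]
-15 → replaces -11 → [-15]
-13 → extends → [-15, -13]
-14 → replaces -13 → [-15, -14]
-1 → extends → [-15, -14, -1]
-3 → replaces -1 → [-15, -14, -3]
-5 → replaces -3 → [-15, -14, -5]
-8 → replaces -5 → [-15, -14, -8]
-13 → replaces -8 → [-15, -14, -13]
-1 → extends → [-15, -14, -13, -1]
Four tails, so the longest strictly decreasing subsequence of the original has length 4.

4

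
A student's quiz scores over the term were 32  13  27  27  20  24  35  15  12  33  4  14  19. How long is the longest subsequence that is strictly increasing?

4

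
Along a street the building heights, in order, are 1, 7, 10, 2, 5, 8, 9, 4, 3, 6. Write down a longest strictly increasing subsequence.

1, 2, 5, 8, 9

Patience tails give the LIS length; then backtrack through the dp parents:
1 → extends → [1]
7 → extends → [1, 7]
10 → extends → [1, 7, 10]
2 → replaces 7 → [1, 2, 10]
5 → replaces 10 → [1, 2, 5]
8 → extends → [1, 2, 5, 8]
9 → extends → [1, 2, 5, 8, 9]
4 → replaces 5 → [1, 2, 4, 8, 9]
3 → replaces 4 → [1, 2, 3, 8, 9]
6 → replaces 8 → [1, 2, 3, 6, 9]
Length 5; one witness is 1, 2, 5, 8, 9.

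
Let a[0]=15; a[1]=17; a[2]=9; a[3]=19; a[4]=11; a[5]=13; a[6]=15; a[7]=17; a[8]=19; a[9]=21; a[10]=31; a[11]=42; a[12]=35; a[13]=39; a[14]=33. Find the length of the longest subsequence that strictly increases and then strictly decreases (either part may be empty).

11

inc[i] = longest strictly increasing subsequence ending at i; dec[i] = longest strictly decreasing subsequence starting at i:
i:      0  1  2  3  4  5  6  7  8  9 10 11 12 13 14
a[i]:  15 17  9 19 11 13 15 17 19 21 31 42 35 39 33
inc:    1  2  1  3  2  3  4  5  6  7  8  9  9 10  9
dec:    2  2  1  2  1  1  1  1  1  1  1  3  2  2  1
Best peak at i=11 (value 42): inc=9, dec=3, length 9+3−1 = 11.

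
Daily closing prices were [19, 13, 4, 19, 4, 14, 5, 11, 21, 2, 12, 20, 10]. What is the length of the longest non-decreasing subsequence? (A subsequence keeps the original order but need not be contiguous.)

6

Track the smallest tail for each achievable length (allowing ties):
19 → extends → [19]
13 → replaces 19 → [13]
4 → replaces 13 → [4]
19 → extends → [4, 19]
4 → replaces 19 → [4, 4]
14 → extends → [4, 4, 14]
5 → replaces 14 → [4, 4, 5]
11 → extends → [4, 4, 5, 11]
21 → extends → [4, 4, 5, 11, 21]
2 → replaces 4 → [2, 4, 5, 11, 21]
12 → replaces 21 → [2, 4, 5, 11, 12]
20 → extends → [2, 4, 5, 11, 12, 20]
10 → replaces 11 → [2, 4, 5, 10, 12, 20]
Six tails, so the longest non-decreasing subsequence has length 6 (e.g. 4, 4, 5, 11, 12, 20).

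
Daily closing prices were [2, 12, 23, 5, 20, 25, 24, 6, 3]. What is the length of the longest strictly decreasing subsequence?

Negate each value so 'decreasing' becomes 'increasing', then run patience tails on the negated sequence:
-2 → extends → [-2]
-12 → replaces -2 → [-12]
-23 → replaces -12 → [-23]
-5 → extends → [-23, -5]
-20 → replaces -5 → [-23, -20]
-25 → replaces -23 → [-25, -20]
-24 → replaces -20 → [-25, -24]
-6 → extends → [-25, -24, -6]
-3 → extends → [-25, -24, -6, -3]
Four tails, so the longest strictly decreasing subsequence of the original has length 4.

4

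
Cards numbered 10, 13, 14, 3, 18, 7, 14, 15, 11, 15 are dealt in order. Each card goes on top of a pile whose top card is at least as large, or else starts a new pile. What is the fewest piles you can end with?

The minimum number of non-increasing subsequences covering a sequence equals the length of its longest strictly increasing subsequence.
LIS length is 4 (e.g. 10, 13, 14, 18), so 4 piles are needed.

4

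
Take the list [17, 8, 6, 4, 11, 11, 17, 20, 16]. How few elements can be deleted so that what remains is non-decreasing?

4

Fewest deletions = n − (longest non-decreasing subsequence).
i:      1  2  3  4  5  6  7  8  9
a[i]:  17  8  6  4 11 11 17 20 16
dp:     1  1  1  1  2  3  4  5  4
max dp = 5, so deletions = 9 − 5 = 4.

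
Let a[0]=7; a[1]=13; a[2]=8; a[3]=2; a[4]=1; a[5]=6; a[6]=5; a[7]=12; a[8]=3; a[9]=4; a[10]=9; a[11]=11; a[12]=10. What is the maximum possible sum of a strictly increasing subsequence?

35

Let S[i] be the best sum of a strictly increasing subsequence ending at i:
i:      0  1  2  3  4  5  6  7  8  9 10 11 12
a[i]:   7 13  8  2  1  6  5 12  3  4  9 11 10
S:      7 20 15  2  1  8  7 27  5  9 24 35 34
Maximum is 35 (e.g. 7 + 8 + 9 + 11).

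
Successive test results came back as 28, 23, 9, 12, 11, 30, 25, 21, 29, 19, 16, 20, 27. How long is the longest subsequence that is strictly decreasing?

5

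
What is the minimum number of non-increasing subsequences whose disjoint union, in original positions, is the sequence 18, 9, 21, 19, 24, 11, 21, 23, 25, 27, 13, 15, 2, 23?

6

Place each on the leftmost legal pile:
18 → new pile 1 (tops now [18])
9 → pile 1 (tops now [9])
21 → new pile 2 (tops now [9, 21])
19 → pile 2 (tops now [9, 19])
24 → new pile 3 (tops now [9, 19, 24])
11 → pile 2 (tops now [9, 11, 24])
21 → pile 3 (tops now [9, 11, 21])
23 → new pile 4 (tops now [9, 11, 21, 23])
25 → new pile 5 (tops now [9, 11, 21, 23, 25])
27 → new pile 6 (tops now [9, 11, 21, 23, 25, 27])
13 → pile 3 (tops now [9, 11, 13, 23, 25, 27])
15 → pile 4 (tops now [9, 11, 13, 15, 25, 27])
2 → pile 1 (tops now [2, 11, 13, 15, 25, 27])
23 → pile 5 (tops now [2, 11, 13, 15, 23, 27])
Six piles.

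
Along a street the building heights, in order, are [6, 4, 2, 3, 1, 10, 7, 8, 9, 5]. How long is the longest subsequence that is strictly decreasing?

4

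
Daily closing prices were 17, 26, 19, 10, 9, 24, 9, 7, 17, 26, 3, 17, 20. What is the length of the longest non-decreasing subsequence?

Let dp[i] be the length of the longest such subsequence ending at index i:
i:      1  2  3  4  5  6  7  8  9 10 11 12 13
a[i]:  17 26 19 10  9 24  9  7 17 26  3 17 20
dp:     1  2  2  1  1  3  2  1  3  4  1  4  5
Maximum dp value is 5.

5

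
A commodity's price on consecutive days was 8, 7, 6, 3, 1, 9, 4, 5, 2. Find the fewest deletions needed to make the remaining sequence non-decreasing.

Fewest deletions = n − (longest non-decreasing subsequence).
i:     1 2 3 4 5 6 7 8 9
a[i]:  8 7 6 3 1 9 4 5 2
dp:    1 1 1 1 1 2 2 3 2
max dp = 3, so deletions = 9 − 3 = 6.

6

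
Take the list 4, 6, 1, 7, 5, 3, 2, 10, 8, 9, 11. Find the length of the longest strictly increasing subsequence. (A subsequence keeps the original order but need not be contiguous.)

Track the smallest tail for each achievable length (strict):
4 → extends → [4]
6 → extends → [4, 6]
1 → replaces 4 → [1, 6]
7 → extends → [1, 6, 7]
5 → replaces 6 → [1, 5, 7]
3 → replaces 5 → [1, 3, 7]
2 → replaces 3 → [1, 2, 7]
10 → extends → [1, 2, 7, 10]
8 → replaces 10 → [1, 2, 7, 8]
9 → extends → [1, 2, 7, 8, 9]
11 → extends → [1, 2, 7, 8, 9, 11]
Six tails, so the longest strictly increasing subsequence has length 6 (e.g. 4, 6, 7, 8, 9, 11).

6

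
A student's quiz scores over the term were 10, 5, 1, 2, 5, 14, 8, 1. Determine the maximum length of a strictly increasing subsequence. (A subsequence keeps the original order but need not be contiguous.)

4

Track the smallest tail for each achievable length (strict):
10 → extends → [10]
5 → replaces 10 → [5]
1 → replaces 5 → [1]
2 → extends → [1, 2]
5 → extends → [1, 2, 5]
14 → extends → [1, 2, 5, 14]
8 → replaces 14 → [1, 2, 5, 8]
1 → already a tail → [1, 2, 5, 8]
Four tails, so the longest strictly increasing subsequence has length 4 (e.g. 1, 2, 5, 14).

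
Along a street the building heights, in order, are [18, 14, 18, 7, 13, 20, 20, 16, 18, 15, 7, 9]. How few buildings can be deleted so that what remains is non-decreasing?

8

Fewest deletions = n − (longest non-decreasing subsequence).
Patience tails:
18 → extends → [18]
14 → replaces 18 → [14]
18 → extends → [14, 18]
7 → replaces 14 → [7, 18]
13 → replaces 18 → [7, 13]
20 → extends → [7, 13, 20]
20 → extends → [7, 13, 20, 20]
16 → replaces 20 → [7, 13, 16, 20]
18 → replaces 20 → [7, 13, 16, 18]
15 → replaces 16 → [7, 13, 15, 18]
7 → replaces 13 → [7, 7, 15, 18]
9 → replaces 15 → [7, 7, 9, 18]
Longest non-decreasing subsequence has length 4, so deletions = 12 − 4 = 8.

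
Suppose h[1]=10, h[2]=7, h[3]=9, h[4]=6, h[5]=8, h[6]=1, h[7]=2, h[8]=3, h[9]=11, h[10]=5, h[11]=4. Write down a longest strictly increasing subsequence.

Patience tails give the LIS length; then backtrack through the dp parents:
10 → extends → [10]
7 → replaces 10 → [7]
9 → extends → [7, 9]
6 → replaces 7 → [6, 9]
8 → replaces 9 → [6, 8]
1 → replaces 6 → [1, 8]
2 → replaces 8 → [1, 2]
3 → extends → [1, 2, 3]
11 → extends → [1, 2, 3, 11]
5 → replaces 11 → [1, 2, 3, 5]
4 → replaces 5 → [1, 2, 3, 4]
Length 4; one witness is 1, 2, 3, 11.

1, 2, 3, 11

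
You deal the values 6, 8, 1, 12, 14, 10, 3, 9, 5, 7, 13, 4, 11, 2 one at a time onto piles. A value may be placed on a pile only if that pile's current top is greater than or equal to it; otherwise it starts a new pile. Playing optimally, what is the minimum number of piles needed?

The minimum number of non-increasing subsequences covering a sequence equals the length of its longest strictly increasing subsequence.
LIS length is 5 (e.g. 1, 3, 5, 7, 13), so 5 piles are needed.

5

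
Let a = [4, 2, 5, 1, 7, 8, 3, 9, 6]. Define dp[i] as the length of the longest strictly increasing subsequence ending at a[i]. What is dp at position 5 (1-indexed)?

3

dp[i] = 1 + max{dp[j] : j<i, a[j]<a[i]} (or 1 if no such j):
i:     1 2 3 4 5 6 7 8 9
a[i]:  4 2 5 1 7 8 3 9 6
dp:    1 1 2 1 3 4 2 5 3
At index 5 the value is 3.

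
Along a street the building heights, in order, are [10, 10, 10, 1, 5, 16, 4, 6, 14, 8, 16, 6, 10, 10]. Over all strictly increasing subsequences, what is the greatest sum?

42

Let S[i] be the best sum of a strictly increasing subsequence ending at i:
i:      1  2  3  4  5  6  7  8  9 10 11 12 13 14
a[i]:  10 10 10  1  5 16  4  6 14  8 16  6 10 10
S:     10 10 10  1  6 26  5 12 26 20 42 12 30 30
Maximum is 42 (e.g. 1 + 5 + 6 + 14 + 16).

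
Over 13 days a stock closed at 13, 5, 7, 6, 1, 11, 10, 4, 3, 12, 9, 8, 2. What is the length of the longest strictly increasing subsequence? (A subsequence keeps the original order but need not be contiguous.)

4

Track the smallest tail for each achievable length (strict):
13 → extends → [13]
5 → replaces 13 → [5]
7 → extends → [5, 7]
6 → replaces 7 → [5, 6]
1 → replaces 5 → [1, 6]
11 → extends → [1, 6, 11]
10 → replaces 11 → [1, 6, 10]
4 → replaces 6 → [1, 4, 10]
3 → replaces 4 → [1, 3, 10]
12 → extends → [1, 3, 10, 12]
9 → replaces 10 → [1, 3, 9, 12]
8 → replaces 9 → [1, 3, 8, 12]
2 → replaces 3 → [1, 2, 8, 12]
Four tails, so the longest strictly increasing subsequence has length 4 (e.g. 5, 7, 11, 12).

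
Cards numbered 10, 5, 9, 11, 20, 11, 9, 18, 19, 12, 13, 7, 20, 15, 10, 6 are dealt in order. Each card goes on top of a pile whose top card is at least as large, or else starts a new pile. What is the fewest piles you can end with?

6

The minimum number of non-increasing subsequences covering a sequence equals the length of its longest strictly increasing subsequence.
LIS length is 6 (e.g. 5, 9, 11, 18, 19, 20), so 6 piles are needed.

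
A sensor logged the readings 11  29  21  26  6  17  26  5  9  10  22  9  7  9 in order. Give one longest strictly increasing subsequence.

6, 9, 10, 22

Patience tails give the LIS length; then backtrack through the dp parents:
11 → extends → [11]
29 → extends → [11, 29]
21 → replaces 29 → [11, 21]
26 → extends → [11, 21, 26]
6 → replaces 11 → [6, 21, 26]
17 → replaces 21 → [6, 17, 26]
26 → already a tail → [6, 17, 26]
5 → replaces 6 → [5, 17, 26]
9 → replaces 17 → [5, 9, 26]
10 → replaces 26 → [5, 9, 10]
22 → extends → [5, 9, 10, 22]
9 → already a tail → [5, 9, 10, 22]
7 → replaces 9 → [5, 7, 10, 22]
9 → replaces 10 → [5, 7, 9, 22]
Length 4; one witness is 6, 9, 10, 22.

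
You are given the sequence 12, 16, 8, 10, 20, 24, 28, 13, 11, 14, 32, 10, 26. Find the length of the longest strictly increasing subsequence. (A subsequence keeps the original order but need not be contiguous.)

Track the smallest tail for each achievable length (strict):
12 → extends → [12]
16 → extends → [12, 16]
8 → replaces 12 → [8, 16]
10 → replaces 16 → [8, 10]
20 → extends → [8, 10, 20]
24 → extends → [8, 10, 20, 24]
28 → extends → [8, 10, 20, 24, 28]
13 → replaces 20 → [8, 10, 13, 24, 28]
11 → replaces 13 → [8, 10, 11, 24, 28]
14 → replaces 24 → [8, 10, 11, 14, 28]
32 → extends → [8, 10, 11, 14, 28, 32]
10 → already a tail → [8, 10, 11, 14, 28, 32]
26 → replaces 28 → [8, 10, 11, 14, 26, 32]
Six tails, so the longest strictly increasing subsequence has length 6 (e.g. 12, 16, 20, 24, 28, 32).

6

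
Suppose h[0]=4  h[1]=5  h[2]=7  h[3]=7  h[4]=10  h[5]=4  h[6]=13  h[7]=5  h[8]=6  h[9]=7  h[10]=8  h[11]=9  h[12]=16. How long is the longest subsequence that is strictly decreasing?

2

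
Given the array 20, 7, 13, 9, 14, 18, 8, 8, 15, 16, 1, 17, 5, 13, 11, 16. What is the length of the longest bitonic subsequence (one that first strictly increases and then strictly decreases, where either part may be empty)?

8

inc[i] = longest strictly increasing subsequence ending at i; dec[i] = longest strictly decreasing subsequence starting at i:
i:      1  2  3  4  5  6  7  8  9 10 11 12 13 14 15 16
a[i]:  20  7 13  9 14 18  8  8 15 16  1 17  5 13 11 16
inc:    1  1  2  2  3  4  2  2  4  5  1  6  2  3  3  5
dec:    5  2  4  3  3  4  2  2  3  3  1  3  1  2  1  1
Best peak at i=12 (value 17): inc=6, dec=3, length 6+3−1 = 8.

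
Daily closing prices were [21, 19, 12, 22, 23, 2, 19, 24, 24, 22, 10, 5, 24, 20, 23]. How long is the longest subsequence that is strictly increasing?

4

Let dp[i] be the length of the longest such subsequence ending at index i:
i:      1  2  3  4  5  6  7  8  9 10 11 12 13 14 15
a[i]:  21 19 12 22 23  2 19 24 24 22 10  5 24 20 23
dp:     1  1  1  2  3  1  2  4  4  3  2  2  4  3  4
Maximum dp value is 4.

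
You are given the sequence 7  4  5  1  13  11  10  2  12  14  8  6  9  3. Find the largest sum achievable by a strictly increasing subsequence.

46

Let S[i] be the best sum of a strictly increasing subsequence ending at i:
i:      1  2  3  4  5  6  7  8  9 10 11 12 13 14
a[i]:   7  4  5  1 13 11 10  2 12 14  8  6  9  3
S:      7  4  9  1 22 20 19  3 32 46 17 15 26  6
Maximum is 46 (e.g. 4 + 5 + 11 + 12 + 14).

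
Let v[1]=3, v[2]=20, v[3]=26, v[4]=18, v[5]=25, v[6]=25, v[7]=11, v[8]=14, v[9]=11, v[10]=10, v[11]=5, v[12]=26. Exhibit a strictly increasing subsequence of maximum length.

3, 20, 25, 26

Patience tails give the LIS length; then backtrack through the dp parents:
3 → extends → [3]
20 → extends → [3, 20]
26 → extends → [3, 20, 26]
18 → replaces 20 → [3, 18, 26]
25 → replaces 26 → [3, 18, 25]
25 → already a tail → [3, 18, 25]
11 → replaces 18 → [3, 11, 25]
14 → replaces 25 → [3, 11, 14]
11 → already a tail → [3, 11, 14]
10 → replaces 11 → [3, 10, 14]
5 → replaces 10 → [3, 5, 14]
26 → extends → [3, 5, 14, 26]
Length 4; one witness is 3, 20, 25, 26.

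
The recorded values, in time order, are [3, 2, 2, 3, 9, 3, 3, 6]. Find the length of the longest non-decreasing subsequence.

6

Let dp[i] be the length of the longest such subsequence ending at index i:
i:     1 2 3 4 5 6 7 8
a[i]:  3 2 2 3 9 3 3 6
dp:    1 1 2 3 4 4 5 6
Maximum dp value is 6.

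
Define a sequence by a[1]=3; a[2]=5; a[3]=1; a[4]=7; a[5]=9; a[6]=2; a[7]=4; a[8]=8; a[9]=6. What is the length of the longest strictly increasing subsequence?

4

Track the smallest tail for each achievable length (strict):
3 → extends → [3]
5 → extends → [3, 5]
1 → replaces 3 → [1, 5]
7 → extends → [1, 5, 7]
9 → extends → [1, 5, 7, 9]
2 → replaces 5 → [1, 2, 7, 9]
4 → replaces 7 → [1, 2, 4, 9]
8 → replaces 9 → [1, 2, 4, 8]
6 → replaces 8 → [1, 2, 4, 6]
Four tails, so the longest strictly increasing subsequence has length 4 (e.g. 3, 5, 7, 9).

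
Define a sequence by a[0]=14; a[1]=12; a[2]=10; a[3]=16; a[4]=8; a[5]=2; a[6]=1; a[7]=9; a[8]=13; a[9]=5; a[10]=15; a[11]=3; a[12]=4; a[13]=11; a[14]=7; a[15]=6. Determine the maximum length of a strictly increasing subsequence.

Let dp[i] be the length of the longest such subsequence ending at index i:
i:      0  1  2  3  4  5  6  7  8  9 10 11 12 13 14 15
a[i]:  14 12 10 16  8  2  1  9 13  5 15  3  4 11  7  6
dp:     1  1  1  2  1  1  1  2  3  2  4  2  3  4  4  4
Maximum dp value is 4.

4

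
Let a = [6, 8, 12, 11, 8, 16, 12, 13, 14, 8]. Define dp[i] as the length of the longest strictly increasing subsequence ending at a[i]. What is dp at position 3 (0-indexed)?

3

dp[i] = 1 + max{dp[j] : j<i, a[j]<a[i]} (or 1 if no such j):
i:      0  1  2  3  4  5  6  7  8  9
a[i]:   6  8 12 11  8 16 12 13 14  8
dp:     1  2  3  3  2  4  4  5  6  2
At index 3 the value is 3.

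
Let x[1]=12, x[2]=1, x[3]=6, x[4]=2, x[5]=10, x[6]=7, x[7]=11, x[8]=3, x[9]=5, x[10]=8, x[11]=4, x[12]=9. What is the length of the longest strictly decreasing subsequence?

5

Negate each value so 'decreasing' becomes 'increasing', then run patience tails on the negated sequence:
-12 → extends → [-12]
-1 → extends → [-12, -1]
-6 → replaces -1 → [-12, -6]
-2 → extends → [-12, -6, -2]
-10 → replaces -6 → [-12, -10, -2]
-7 → replaces -2 → [-12, -10, -7]
-11 → replaces -10 → [-12, -11, -7]
-3 → extends → [-12, -11, -7, -3]
-5 → replaces -3 → [-12, -11, -7, -5]
-8 → replaces -7 → [-12, -11, -8, -5]
-4 → extends → [-12, -11, -8, -5, -4]
-9 → replaces -8 → [-12, -11, -9, -5, -4]
Five tails, so the longest strictly decreasing subsequence of the original has length 5.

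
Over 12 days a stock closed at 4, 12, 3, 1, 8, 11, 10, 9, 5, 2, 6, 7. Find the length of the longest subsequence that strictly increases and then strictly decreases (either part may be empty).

inc[i] = longest strictly increasing subsequence ending at i; dec[i] = longest strictly decreasing subsequence starting at i:
i:      1  2  3  4  5  6  7  8  9 10 11 12
a[i]:   4 12  3  1  8 11 10  9  5  2  6  7
inc:    1  2  1  1  2  3  3  3  2  2  3  4
dec:    3  6  2  1  3  5  4  3  2  1  1  1
Best peak at i=2 (value 12): inc=2, dec=6, length 2+6−1 = 7.

7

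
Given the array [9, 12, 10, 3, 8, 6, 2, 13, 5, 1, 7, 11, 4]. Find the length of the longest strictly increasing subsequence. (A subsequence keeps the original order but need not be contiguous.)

4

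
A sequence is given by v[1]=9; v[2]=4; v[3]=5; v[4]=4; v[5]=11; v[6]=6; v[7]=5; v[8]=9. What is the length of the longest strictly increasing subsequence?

Let dp[i] be the length of the longest such subsequence ending at index i:
i:      1  2  3  4  5  6  7  8
v[i]:   9  4  5  4 11  6  5  9
dp:     1  1  2  1  3  3  2  4
Maximum dp value is 4.

4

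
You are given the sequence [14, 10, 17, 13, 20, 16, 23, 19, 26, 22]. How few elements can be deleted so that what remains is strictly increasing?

Fewest deletions = n − (longest strictly increasing subsequence).
i:      1  2  3  4  5  6  7  8  9 10
a[i]:  14 10 17 13 20 16 23 19 26 22
dp:     1  1  2  2  3  3  4  4  5  5
max dp = 5, so deletions = 10 − 5 = 5.

5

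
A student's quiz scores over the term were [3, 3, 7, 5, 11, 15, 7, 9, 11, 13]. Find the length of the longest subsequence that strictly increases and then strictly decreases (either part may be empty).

inc[i] = longest strictly increasing subsequence ending at i; dec[i] = longest strictly decreasing subsequence starting at i:
i:      1  2  3  4  5  6  7  8  9 10
a[i]:   3  3  7  5 11 15  7  9 11 13
inc:    1  1  2  2  3  4  3  4  5  6
dec:    1  1  2  1  2  2  1  1  1  1
Best peak at i=10 (value 13): inc=6, dec=1, length 6+1−1 = 6.

6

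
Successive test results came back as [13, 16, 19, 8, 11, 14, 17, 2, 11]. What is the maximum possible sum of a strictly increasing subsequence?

50

Let S[i] be the best sum of a strictly increasing subsequence ending at i:
i:      1  2  3  4  5  6  7  8  9
a[i]:  13 16 19  8 11 14 17  2 11
S:     13 29 48  8 19 33 50  2 19
Maximum is 50 (e.g. 8 + 11 + 14 + 17).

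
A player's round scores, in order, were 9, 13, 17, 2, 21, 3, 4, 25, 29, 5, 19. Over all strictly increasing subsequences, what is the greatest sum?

Let S[i] be the best sum of a strictly increasing subsequence ending at i:
i:       1   2   3   4   5   6   7   8   9  10  11
a[i]:    9  13  17   2  21   3   4  25  29   5  19
S:       9  22  39   2  60   5   9  85 114  14  58
Maximum is 114 (e.g. 9 + 13 + 17 + 21 + 25 + 29).

114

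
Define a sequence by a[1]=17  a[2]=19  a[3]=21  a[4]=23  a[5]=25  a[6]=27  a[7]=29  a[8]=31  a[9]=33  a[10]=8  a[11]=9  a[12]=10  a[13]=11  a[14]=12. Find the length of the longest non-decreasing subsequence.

9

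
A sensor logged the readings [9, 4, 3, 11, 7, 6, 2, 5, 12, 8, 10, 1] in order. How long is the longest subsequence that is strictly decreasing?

Negate each value so 'decreasing' becomes 'increasing', then run patience tails on the negated sequence:
-9 → extends → [-9]
-4 → extends → [-9, -4]
-3 → extends → [-9, -4, -3]
-11 → replaces -9 → [-11, -4, -3]
-7 → replaces -4 → [-11, -7, -3]
-6 → replaces -3 → [-11, -7, -6]
-2 → extends → [-11, -7, -6, -2]
-5 → replaces -2 → [-11, -7, -6, -5]
-12 → replaces -11 → [-12, -7, -6, -5]
-8 → replaces -7 → [-12, -8, -6, -5]
-10 → replaces -8 → [-12, -10, -6, -5]
-1 → extends → [-12, -10, -6, -5, -1]
Five tails, so the longest strictly decreasing subsequence of the original has length 5.

5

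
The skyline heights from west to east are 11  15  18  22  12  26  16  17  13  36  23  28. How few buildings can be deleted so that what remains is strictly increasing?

6

Fewest deletions = n − (longest strictly increasing subsequence).
Patience tails:
11 → extends → [11]
15 → extends → [11, 15]
18 → extends → [11, 15, 18]
22 → extends → [11, 15, 18, 22]
12 → replaces 15 → [11, 12, 18, 22]
26 → extends → [11, 12, 18, 22, 26]
16 → replaces 18 → [11, 12, 16, 22, 26]
17 → replaces 22 → [11, 12, 16, 17, 26]
13 → replaces 16 → [11, 12, 13, 17, 26]
36 → extends → [11, 12, 13, 17, 26, 36]
23 → replaces 26 → [11, 12, 13, 17, 23, 36]
28 → replaces 36 → [11, 12, 13, 17, 23, 28]
Longest strictly increasing subsequence has length 6, so deletions = 12 − 6 = 6.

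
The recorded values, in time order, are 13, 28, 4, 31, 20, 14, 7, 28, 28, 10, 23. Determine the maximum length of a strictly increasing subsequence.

Track the smallest tail for each achievable length (strict):
13 → extends → [13]
28 → extends → [13, 28]
4 → replaces 13 → [4, 28]
31 → extends → [4, 28, 31]
20 → replaces 28 → [4, 20, 31]
14 → replaces 20 → [4, 14, 31]
7 → replaces 14 → [4, 7, 31]
28 → replaces 31 → [4, 7, 28]
28 → already a tail → [4, 7, 28]
10 → replaces 28 → [4, 7, 10]
23 → extends → [4, 7, 10, 23]
Four tails, so the longest strictly increasing subsequence has length 4 (e.g. 4, 7, 10, 23).

4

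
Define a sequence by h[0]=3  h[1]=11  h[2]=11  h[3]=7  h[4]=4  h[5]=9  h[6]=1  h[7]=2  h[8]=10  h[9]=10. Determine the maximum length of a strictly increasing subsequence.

4

Track the smallest tail for each achievable length (strict):
3 → extends → [3]
11 → extends → [3, 11]
11 → already a tail → [3, 11]
7 → replaces 11 → [3, 7]
4 → replaces 7 → [3, 4]
9 → extends → [3, 4, 9]
1 → replaces 3 → [1, 4, 9]
2 → replaces 4 → [1, 2, 9]
10 → extends → [1, 2, 9, 10]
10 → already a tail → [1, 2, 9, 10]
Four tails, so the longest strictly increasing subsequence has length 4 (e.g. 3, 7, 9, 10).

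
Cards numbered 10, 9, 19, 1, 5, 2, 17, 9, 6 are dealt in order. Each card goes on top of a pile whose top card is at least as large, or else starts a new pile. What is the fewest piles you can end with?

Place each on the leftmost legal pile:
10 → new pile 1 (tops now [10])
9 → pile 1 (tops now [9])
19 → new pile 2 (tops now [9, 19])
1 → pile 1 (tops now [1, 19])
5 → pile 2 (tops now [1, 5])
2 → pile 2 (tops now [1, 2])
17 → new pile 3 (tops now [1, 2, 17])
9 → pile 3 (tops now [1, 2, 9])
6 → pile 3 (tops now [1, 2, 6])
Three piles.

3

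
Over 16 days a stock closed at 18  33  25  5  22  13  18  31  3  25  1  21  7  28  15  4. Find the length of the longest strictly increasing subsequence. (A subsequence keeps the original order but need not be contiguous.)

5

Let dp[i] be the length of the longest such subsequence ending at index i:
i:      1  2  3  4  5  6  7  8  9 10 11 12 13 14 15 16
a[i]:  18 33 25  5 22 13 18 31  3 25  1 21  7 28 15  4
dp:     1  2  2  1  2  2  3  4  1  4  1  4  2  5  3  2
Maximum dp value is 5.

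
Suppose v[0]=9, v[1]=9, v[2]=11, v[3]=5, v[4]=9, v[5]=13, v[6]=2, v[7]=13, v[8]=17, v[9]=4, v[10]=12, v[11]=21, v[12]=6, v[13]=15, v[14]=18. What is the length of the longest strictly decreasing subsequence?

Let dp[i] be the longest strictly decreasing subsequence ending at i:
i:      0  1  2  3  4  5  6  7  8  9 10 11 12 13 14
v[i]:   9  9 11  5  9 13  2 13 17  4 12 21  6 15 18
dp:     1  1  1  2  2  1  3  1  1  3  2  1  3  2  2
Maximum is 3.

3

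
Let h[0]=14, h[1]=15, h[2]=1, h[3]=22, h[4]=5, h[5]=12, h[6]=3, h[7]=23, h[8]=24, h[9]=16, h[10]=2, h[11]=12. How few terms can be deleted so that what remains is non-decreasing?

7

Fewest deletions = n − (longest non-decreasing subsequence).
Patience tails:
14 → extends → [14]
15 → extends → [14, 15]
1 → replaces 14 → [1, 15]
22 → extends → [1, 15, 22]
5 → replaces 15 → [1, 5, 22]
12 → replaces 22 → [1, 5, 12]
3 → replaces 5 → [1, 3, 12]
23 → extends → [1, 3, 12, 23]
24 → extends → [1, 3, 12, 23, 24]
16 → replaces 23 → [1, 3, 12, 16, 24]
2 → replaces 3 → [1, 2, 12, 16, 24]
12 → replaces 16 → [1, 2, 12, 12, 24]
Longest non-decreasing subsequence has length 5, so deletions = 12 − 5 = 7.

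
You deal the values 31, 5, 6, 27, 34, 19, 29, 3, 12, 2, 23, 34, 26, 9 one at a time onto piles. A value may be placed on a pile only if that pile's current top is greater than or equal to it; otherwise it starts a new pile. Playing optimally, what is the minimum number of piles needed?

Place each on the leftmost legal pile:
31 → new pile 1 (tops now [31])
5 → pile 1 (tops now [5])
6 → new pile 2 (tops now [5, 6])
27 → new pile 3 (tops now [5, 6, 27])
34 → new pile 4 (tops now [5, 6, 27, 34])
19 → pile 3 (tops now [5, 6, 19, 34])
29 → pile 4 (tops now [5, 6, 19, 29])
3 → pile 1 (tops now [3, 6, 19, 29])
12 → pile 3 (tops now [3, 6, 12, 29])
2 → pile 1 (tops now [2, 6, 12, 29])
23 → pile 4 (tops now [2, 6, 12, 23])
34 → new pile 5 (tops now [2, 6, 12, 23, 34])
26 → pile 5 (tops now [2, 6, 12, 23, 26])
9 → pile 3 (tops now [2, 6, 9, 23, 26])
Five piles.

5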